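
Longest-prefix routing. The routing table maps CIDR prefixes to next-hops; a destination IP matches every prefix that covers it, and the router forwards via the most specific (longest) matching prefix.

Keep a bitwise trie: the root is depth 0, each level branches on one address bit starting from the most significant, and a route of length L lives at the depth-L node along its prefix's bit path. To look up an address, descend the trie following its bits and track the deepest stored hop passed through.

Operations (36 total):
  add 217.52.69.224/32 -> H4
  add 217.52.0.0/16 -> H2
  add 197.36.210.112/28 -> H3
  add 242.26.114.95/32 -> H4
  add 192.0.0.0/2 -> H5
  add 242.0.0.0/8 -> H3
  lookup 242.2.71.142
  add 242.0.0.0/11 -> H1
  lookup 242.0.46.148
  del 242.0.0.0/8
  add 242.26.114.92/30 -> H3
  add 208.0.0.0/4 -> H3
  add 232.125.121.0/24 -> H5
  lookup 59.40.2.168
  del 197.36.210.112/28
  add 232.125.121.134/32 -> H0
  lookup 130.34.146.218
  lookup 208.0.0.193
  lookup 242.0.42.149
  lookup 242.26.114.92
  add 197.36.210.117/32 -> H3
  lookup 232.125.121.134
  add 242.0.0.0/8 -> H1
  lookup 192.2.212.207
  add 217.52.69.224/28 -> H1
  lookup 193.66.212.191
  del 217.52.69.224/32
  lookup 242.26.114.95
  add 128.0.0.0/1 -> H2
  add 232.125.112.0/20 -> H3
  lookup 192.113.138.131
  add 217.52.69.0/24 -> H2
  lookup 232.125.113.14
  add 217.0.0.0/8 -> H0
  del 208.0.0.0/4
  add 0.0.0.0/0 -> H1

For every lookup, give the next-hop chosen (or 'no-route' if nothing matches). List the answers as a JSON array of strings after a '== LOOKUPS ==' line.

Trace:
  add 217.52.69.224/32 -> H4 at depth 32
  add 217.52.0.0/16 -> H2 at depth 16
  add 197.36.210.112/28 -> H3 at depth 28
  add 242.26.114.95/32 -> H4 at depth 32
  add 192.0.0.0/2 -> H5 at depth 2
  add 242.0.0.0/8 -> H3 at depth 8
  lookup 242.2.71.142: bits 11110010000 walk d0:-→d1:-→d2:H5→d3:-→d4:-→d5:-→d6:-→d7:-→d8:H3→d9:-→d10:-→d11:- -> H3
  add 242.0.0.0/11 -> H1 at depth 11
  lookup 242.0.46.148: bits 11110010000 walk d0:-→d1:-→d2:H5→d3:-→d4:-→d5:-→d6:-→d7:-→d8:H3→d9:-→d10:-→d11:H1 -> H1
  - 242.0.0.0/8 clear@8
  add 242.26.114.92/30 -> H3 at depth 30
  add 208.0.0.0/4 -> H3 at depth 4
  add 232.125.121.0/24 -> H5 at depth 24
  lookup 59.40.2.168: bits ε walk d0:- -> no-route
  - 197.36.210.112/28 clear@28
  add 232.125.121.134/32 -> H0 at depth 32
  lookup 130.34.146.218: bits 1 walk d0:-→d1:- -> no-route
  lookup 208.0.0.193: bits 1101 walk d0:-→d1:-→d2:H5→d3:-→d4:H3 -> H3
  lookup 242.0.42.149: bits 11110010000 walk d0:-→d1:-→d2:H5→d3:-→d4:-→d5:-→d6:-→d7:-→d8:-→d9:-→d10:-→d11:H1 -> H1
  lookup 242.26.114.92: bits 111100100001101001110010010111 walk d0:-→d1:-→d2:H5→d3:-→d4:-→d5:-→d6:-→d7:-→d8:-→d9:-→d10:-→d11:H1→d12:-→d13:-→d14:-→d15:-→d16:-→d17:-→d18:-→d19:-→d20:-→d21:-→d22:-→d23:-→d24:-→d25:-→d26:-→d27:-→d28:-→d29:-→d30:H3 -> H3
  add 197.36.210.117/32 -> H3 at depth 32
  lookup 232.125.121.134: bits 11101000011111010111100110000110 walk d0:-→d1:-→d2:H5→d3:-→d4:-→d5:-→d6:-→d7:-→d8:-→d9:-→d10:-→d11:-→d12:-→d13:-→d14:-→d15:-→d16:-→d17:-→d18:-→d19:-→d20:-→d21:-→d22:-→d23:-→d24:H5→d25:-→d26:-→d27:-→d28:-→d29:-→d30:-→d31:-→d32:H0 -> H0
  add 242.0.0.0/8 -> H1 at depth 8
  lookup 192.2.212.207: bits 11000 walk d0:-→d1:-→d2:H5→d3:-→d4:-→d5:- -> H5
  add 217.52.69.224/28 -> H1 at depth 28
  lookup 193.66.212.191: bits 11000 walk d0:-→d1:-→d2:H5→d3:-→d4:-→d5:- -> H5
  - 217.52.69.224/32 clear@32
  lookup 242.26.114.95: bits 11110010000110100111001001011111 walk d0:-→d1:-→d2:H5→d3:-→d4:-→d5:-→d6:-→d7:-→d8:H1→d9:-→d10:-→d11:H1→d12:-→d13:-→d14:-→d15:-→d16:-→d17:-→d18:-→d19:-→d20:-→d21:-→d22:-→d23:-→d24:-→d25:-→d26:-→d27:-→d28:-→d29:-→d30:H3→d31:-→d32:H4 -> H4
  add 128.0.0.0/1 -> H2 at depth 1
  add 232.125.112.0/20 -> H3 at depth 20
  lookup 192.113.138.131: bits 11000 walk d0:-→d1:H2→d2:H5→d3:-→d4:-→d5:- -> H5
  add 217.52.69.0/24 -> H2 at depth 24
  lookup 232.125.113.14: bits 11101000011111010111 walk d0:-→d1:H2→d2:H5→d3:-→d4:-→d5:-→d6:-→d7:-→d8:-→d9:-→d10:-→d11:-→d12:-→d13:-→d14:-→d15:-→d16:-→d17:-→d18:-→d19:-→d20:H3 -> H3
  add 217.0.0.0/8 -> H0 at depth 8
  - 208.0.0.0/4 clear@4
  add 0.0.0.0/0 -> H1 at depth 0

== LOOKUPS ==
["H3","H1","no-route","no-route","H3","H1","H3","H0","H5","H5","H4","H5","H3"]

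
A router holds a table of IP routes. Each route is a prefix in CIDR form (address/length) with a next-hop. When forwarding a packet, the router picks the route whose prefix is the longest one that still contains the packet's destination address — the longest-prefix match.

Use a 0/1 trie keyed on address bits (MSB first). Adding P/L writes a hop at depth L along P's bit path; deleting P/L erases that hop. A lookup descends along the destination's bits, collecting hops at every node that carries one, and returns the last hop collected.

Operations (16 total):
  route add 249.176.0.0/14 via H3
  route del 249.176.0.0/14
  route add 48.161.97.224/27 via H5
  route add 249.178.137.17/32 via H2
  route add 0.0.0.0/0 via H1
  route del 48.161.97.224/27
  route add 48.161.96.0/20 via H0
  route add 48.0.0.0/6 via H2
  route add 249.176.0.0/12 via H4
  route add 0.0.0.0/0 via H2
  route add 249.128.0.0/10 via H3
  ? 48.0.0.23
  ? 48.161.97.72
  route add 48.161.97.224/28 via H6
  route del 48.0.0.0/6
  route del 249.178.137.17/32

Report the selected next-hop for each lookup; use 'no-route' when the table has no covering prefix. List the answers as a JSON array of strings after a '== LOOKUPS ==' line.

Trace:
  + 249.176.0.0/14 (H3) depth=14
  del 249.176.0.0/14 (clear depth 14)
  + 48.161.97.224/27 (H5) depth=27
  + 249.178.137.17/32 (H2) depth=32
  + 0.0.0.0/0 (H1) depth=0
  del 48.161.97.224/27 (clear depth 27)
  + 48.161.96.0/20 (H0) depth=20
  + 48.0.0.0/6 (H2) depth=6
  + 249.176.0.0/12 (H4) depth=12
  + 0.0.0.0/0 (H2) depth=0
  + 249.128.0.0/10 (H3) depth=10
  lookup 48.0.0.23: bits 00110000 walk d0:H2→d1:-→d2:-→d3:-→d4:-→d5:-→d6:H2→d7:-→d8:- -> H2
  lookup 48.161.97.72: bits 001100001010000101100001 walk d0:H2→d1:-→d2:-→d3:-→d4:-→d5:-→d6:H2→d7:-→d8:-→d9:-→d10:-→d11:-→d12:-→d13:-→d14:-→d15:-→d16:-→d17:-→d18:-→d19:-→d20:H0→d21:-→d22:-→d23:-→d24:- -> H0
  + 48.161.97.224/28 (H6) depth=28
  del 48.0.0.0/6 (clear depth 6)
  del 249.178.137.17/32 (clear depth 32)

== LOOKUPS ==
["H2","H0"]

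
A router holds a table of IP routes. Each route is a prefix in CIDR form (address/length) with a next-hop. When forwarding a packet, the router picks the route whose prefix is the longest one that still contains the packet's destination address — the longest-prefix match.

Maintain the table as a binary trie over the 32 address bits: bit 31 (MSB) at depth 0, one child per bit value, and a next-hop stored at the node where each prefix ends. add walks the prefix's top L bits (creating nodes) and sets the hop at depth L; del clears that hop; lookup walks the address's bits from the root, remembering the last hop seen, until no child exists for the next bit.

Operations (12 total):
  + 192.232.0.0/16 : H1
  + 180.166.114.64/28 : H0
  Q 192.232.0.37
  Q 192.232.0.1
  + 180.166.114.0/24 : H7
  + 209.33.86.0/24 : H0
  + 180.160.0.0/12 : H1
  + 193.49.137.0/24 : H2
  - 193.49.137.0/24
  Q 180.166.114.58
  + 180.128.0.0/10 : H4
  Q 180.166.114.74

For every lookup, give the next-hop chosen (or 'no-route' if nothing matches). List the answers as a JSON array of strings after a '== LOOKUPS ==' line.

Trace:
  + 192.232.0.0/16 (H1) depth=16
  + 180.166.114.64/28 (H0) depth=28
  lookup 192.232.0.37: bits 1100000011101000 walk d0:-→d1:-→d2:-→d3:-→d4:-→d5:-→d6:-→d7:-→d8:-→d9:-→d10:-→d11:-→d12:-→d13:-→d14:-→d15:-→d16:H1 -> H1
  lookup 192.232.0.1: bits 1100000011101000 walk d0:-→d1:-→d2:-→d3:-→d4:-→d5:-→d6:-→d7:-→d8:-→d9:-→d10:-→d11:-→d12:-→d13:-→d14:-→d15:-→d16:H1 -> H1
  + 180.166.114.0/24 (H7) depth=24
  + 209.33.86.0/24 (H0) depth=24
  + 180.160.0.0/12 (H1) depth=12
  + 193.49.137.0/24 (H2) depth=24
  del 193.49.137.0/24 (clear depth 24)
  lookup 180.166.114.58: bits 1011010010100110011100100 walk d0:-→d1:-→d2:-→d3:-→d4:-→d5:-→d6:-→d7:-→d8:-→d9:-→d10:-→d11:-→d12:H1→d13:-→d14:-→d15:-→d16:-→d17:-→d18:-→d19:-→d20:-→d21:-→d22:-→d23:-→d24:H7→d25:- -> H7
  + 180.128.0.0/10 (H4) depth=10
  lookup 180.166.114.74: bits 1011010010100110011100100100 walk d0:-→d1:-→d2:-→d3:-→d4:-→d5:-→d6:-→d7:-→d8:-→d9:-→d10:H4→d11:-→d12:H1→d13:-→d14:-→d15:-→d16:-→d17:-→d18:-→d19:-→d20:-→d21:-→d22:-→d23:-→d24:H7→d25:-→d26:-→d27:-→d28:H0 -> H0

== LOOKUPS ==
["H1","H1","H7","H0"]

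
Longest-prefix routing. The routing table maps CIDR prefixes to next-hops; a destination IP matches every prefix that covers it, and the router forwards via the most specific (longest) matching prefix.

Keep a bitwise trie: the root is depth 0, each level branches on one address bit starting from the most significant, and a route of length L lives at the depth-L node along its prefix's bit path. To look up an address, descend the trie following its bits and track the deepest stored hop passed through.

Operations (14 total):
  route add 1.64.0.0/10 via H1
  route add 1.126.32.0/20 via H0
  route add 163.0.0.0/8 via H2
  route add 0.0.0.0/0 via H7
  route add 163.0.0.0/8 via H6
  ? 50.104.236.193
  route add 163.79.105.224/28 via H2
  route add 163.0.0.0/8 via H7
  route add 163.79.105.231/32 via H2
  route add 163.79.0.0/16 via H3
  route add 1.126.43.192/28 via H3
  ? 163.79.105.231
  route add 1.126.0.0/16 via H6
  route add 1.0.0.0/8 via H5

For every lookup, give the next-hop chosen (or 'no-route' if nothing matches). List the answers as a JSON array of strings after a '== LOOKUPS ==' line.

Apply in order:
  + 1.64.0.0/10 (H1) depth=10
  + 1.126.32.0/20 (H0) depth=20
  + 163.0.0.0/8 (H2) depth=8
  + 0.0.0.0/0 (H7) depth=0
  + 163.0.0.0/8 (H6) depth=8
  lookup 50.104.236.193: bits 00 walk d0:H7→d1:-→d2:- -> H7
  + 163.79.105.224/28 (H2) depth=28
  + 163.0.0.0/8 (H7) depth=8
  + 163.79.105.231/32 (H2) depth=32
  + 163.79.0.0/16 (H3) depth=16
  + 1.126.43.192/28 (H3) depth=28
  lookup 163.79.105.231: bits 10100011010011110110100111100111 walk d0:H7→d1:-→d2:-→d3:-→d4:-→d5:-→d6:-→d7:-→d8:H7→d9:-→d10:-→d11:-→d12:-→d13:-→d14:-→d15:-→d16:H3→d17:-→d18:-→d19:-→d20:-→d21:-→d22:-→d23:-→d24:-→d25:-→d26:-→d27:-→d28:H2→d29:-→d30:-→d31:-→d32:H2 -> H2
  + 1.126.0.0/16 (H6) depth=16
  + 1.0.0.0/8 (H5) depth=8

== LOOKUPS ==
["H7","H2"]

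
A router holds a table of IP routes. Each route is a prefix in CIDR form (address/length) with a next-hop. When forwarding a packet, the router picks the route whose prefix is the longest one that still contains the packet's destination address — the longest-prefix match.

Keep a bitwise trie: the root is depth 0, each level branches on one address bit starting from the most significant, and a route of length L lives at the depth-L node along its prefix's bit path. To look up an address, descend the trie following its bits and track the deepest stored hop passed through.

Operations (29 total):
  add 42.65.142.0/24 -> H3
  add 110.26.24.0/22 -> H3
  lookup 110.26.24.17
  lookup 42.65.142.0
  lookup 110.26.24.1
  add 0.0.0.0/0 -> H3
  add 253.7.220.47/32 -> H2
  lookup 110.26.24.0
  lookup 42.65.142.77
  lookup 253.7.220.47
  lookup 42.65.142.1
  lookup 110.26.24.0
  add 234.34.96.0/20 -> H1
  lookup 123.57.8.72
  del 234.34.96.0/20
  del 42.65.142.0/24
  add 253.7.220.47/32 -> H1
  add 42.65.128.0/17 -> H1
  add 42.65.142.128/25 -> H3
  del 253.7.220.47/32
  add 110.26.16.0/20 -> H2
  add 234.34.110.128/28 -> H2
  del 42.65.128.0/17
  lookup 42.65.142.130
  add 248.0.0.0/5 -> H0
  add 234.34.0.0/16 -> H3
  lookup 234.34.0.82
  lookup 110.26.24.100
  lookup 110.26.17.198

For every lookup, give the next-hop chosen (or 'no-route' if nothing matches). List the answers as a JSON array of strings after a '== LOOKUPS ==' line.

Trace:
  + 42.65.142.0/24 (H3) depth=24
  + 110.26.24.0/22 (H3) depth=22
  lookup 110.26.24.17: bits 0110111000011010000110 walk d0:-→d1:-→d2:-→d3:-→d4:-→d5:-→d6:-→d7:-→d8:-→d9:-→d10:-→d11:-→d12:-→d13:-→d14:-→d15:-→d16:-→d17:-→d18:-→d19:-→d20:-→d21:-→d22:H3 -> H3
  lookup 42.65.142.0: bits 001010100100000110001110 walk d0:-→d1:-→d2:-→d3:-→d4:-→d5:-→d6:-→d7:-→d8:-→d9:-→d10:-→d11:-→d12:-→d13:-→d14:-→d15:-→d16:-→d17:-→d18:-→d19:-→d20:-→d21:-→d22:-→d23:-→d24:H3 -> H3
  lookup 110.26.24.1: bits 0110111000011010000110 walk d0:-→d1:-→d2:-→d3:-→d4:-→d5:-→d6:-→d7:-→d8:-→d9:-→d10:-→d11:-→d12:-→d13:-→d14:-→d15:-→d16:-→d17:-→d18:-→d19:-→d20:-→d21:-→d22:H3 -> H3
  + 0.0.0.0/0 (H3) depth=0
  + 253.7.220.47/32 (H2) depth=32
  lookup 110.26.24.0: bits 0110111000011010000110 walk d0:H3→d1:-→d2:-→d3:-→d4:-→d5:-→d6:-→d7:-→d8:-→d9:-→d10:-→d11:-→d12:-→d13:-→d14:-→d15:-→d16:-→d17:-→d18:-→d19:-→d20:-→d21:-→d22:H3 -> H3
  lookup 42.65.142.77: bits 001010100100000110001110 walk d0:H3→d1:-→d2:-→d3:-→d4:-→d5:-→d6:-→d7:-→d8:-→d9:-→d10:-→d11:-→d12:-→d13:-→d14:-→d15:-→d16:-→d17:-→d18:-→d19:-→d20:-→d21:-→d22:-→d23:-→d24:H3 -> H3
  lookup 253.7.220.47: bits 11111101000001111101110000101111 walk d0:H3→d1:-→d2:-→d3:-→d4:-→d5:-→d6:-→d7:-→d8:-→d9:-→d10:-→d11:-→d12:-→d13:-→d14:-→d15:-→d16:-→d17:-→d18:-→d19:-→d20:-→d21:-→d22:-→d23:-→d24:-→d25:-→d26:-→d27:-→d28:-→d29:-→d30:-→d31:-→d32:H2 -> H2
  lookup 42.65.142.1: bits 001010100100000110001110 walk d0:H3→d1:-→d2:-→d3:-→d4:-→d5:-→d6:-→d7:-→d8:-→d9:-→d10:-→d11:-→d12:-→d13:-→d14:-→d15:-→d16:-→d17:-→d18:-→d19:-→d20:-→d21:-→d22:-→d23:-→d24:H3 -> H3
  lookup 110.26.24.0: bits 0110111000011010000110 walk d0:H3→d1:-→d2:-→d3:-→d4:-→d5:-→d6:-→d7:-→d8:-→d9:-→d10:-→d11:-→d12:-→d13:-→d14:-→d15:-→d16:-→d17:-→d18:-→d19:-→d20:-→d21:-→d22:H3 -> H3
  + 234.34.96.0/20 (H1) depth=20
  lookup 123.57.8.72: bits 011 walk d0:H3→d1:-→d2:-→d3:- -> H3
  - 234.34.96.0/20 clear@20
  - 42.65.142.0/24 clear@24
  + 253.7.220.47/32 (H1) depth=32
  + 42.65.128.0/17 (H1) depth=17
  + 42.65.142.128/25 (H3) depth=25
  - 253.7.220.47/32 clear@32
  + 110.26.16.0/20 (H2) depth=20
  + 234.34.110.128/28 (H2) depth=28
  - 42.65.128.0/17 clear@17
  lookup 42.65.142.130: bits 0010101001000001100011101 walk d0:H3→d1:-→d2:-→d3:-→d4:-→d5:-→d6:-→d7:-→d8:-→d9:-→d10:-→d11:-→d12:-→d13:-→d14:-→d15:-→d16:-→d17:-→d18:-→d19:-→d20:-→d21:-→d22:-→d23:-→d24:-→d25:H3 -> H3
  + 248.0.0.0/5 (H0) depth=5
  + 234.34.0.0/16 (H3) depth=16
  lookup 234.34.0.82: bits 11101010001000100 walk d0:H3→d1:-→d2:-→d3:-→d4:-→d5:-→d6:-→d7:-→d8:-→d9:-→d10:-→d11:-→d12:-→d13:-→d14:-→d15:-→d16:H3→d17:- -> H3
  lookup 110.26.24.100: bits 0110111000011010000110 walk d0:H3→d1:-→d2:-→d3:-→d4:-→d5:-→d6:-→d7:-→d8:-→d9:-→d10:-→d11:-→d12:-→d13:-→d14:-→d15:-→d16:-→d17:-→d18:-→d19:-→d20:H2→d21:-→d22:H3 -> H3
  lookup 110.26.17.198: bits 01101110000110100001 walk d0:H3→d1:-→d2:-→d3:-→d4:-→d5:-→d6:-→d7:-→d8:-→d9:-→d10:-→d11:-→d12:-→d13:-→d14:-→d15:-→d16:-→d17:-→d18:-→d19:-→d20:H2 -> H2

== LOOKUPS ==
["H3","H3","H3","H3","H3","H2","H3","H3","H3","H3","H3","H3","H2"]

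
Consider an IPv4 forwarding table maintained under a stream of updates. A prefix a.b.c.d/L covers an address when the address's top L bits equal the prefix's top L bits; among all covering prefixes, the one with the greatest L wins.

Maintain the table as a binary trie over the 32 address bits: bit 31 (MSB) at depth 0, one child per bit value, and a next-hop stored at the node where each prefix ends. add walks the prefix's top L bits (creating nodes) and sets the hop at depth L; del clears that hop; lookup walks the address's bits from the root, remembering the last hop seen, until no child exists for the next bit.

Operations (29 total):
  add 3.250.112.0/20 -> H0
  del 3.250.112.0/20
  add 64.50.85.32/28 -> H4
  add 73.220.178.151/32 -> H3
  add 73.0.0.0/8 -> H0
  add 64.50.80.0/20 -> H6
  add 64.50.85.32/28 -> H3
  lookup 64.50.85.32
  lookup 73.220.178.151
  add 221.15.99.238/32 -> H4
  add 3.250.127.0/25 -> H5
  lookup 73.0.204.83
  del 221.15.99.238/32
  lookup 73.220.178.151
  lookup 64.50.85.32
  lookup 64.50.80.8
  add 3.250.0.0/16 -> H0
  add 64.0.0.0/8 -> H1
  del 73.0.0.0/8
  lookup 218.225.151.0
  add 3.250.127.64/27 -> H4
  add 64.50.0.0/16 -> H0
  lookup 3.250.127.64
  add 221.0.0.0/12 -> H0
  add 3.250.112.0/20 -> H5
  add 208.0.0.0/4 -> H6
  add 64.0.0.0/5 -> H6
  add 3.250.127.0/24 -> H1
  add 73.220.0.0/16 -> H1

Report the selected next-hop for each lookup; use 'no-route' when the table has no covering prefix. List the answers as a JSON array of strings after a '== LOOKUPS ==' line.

Trace:
  add 3.250.112.0/20 -> H0 at depth 20
  del 3.250.112.0/20 (clear depth 20)
  add 64.50.85.32/28 -> H4 at depth 28
  add 73.220.178.151/32 -> H3 at depth 32
  add 73.0.0.0/8 -> H0 at depth 8
  add 64.50.80.0/20 -> H6 at depth 20
  add 64.50.85.32/28 -> H3 at depth 28
  Q 64.50.85.32: descend 0100000000110010010101010010 ; hops seen [H6,H3] ; pick H3
  Q 73.220.178.151: descend 01001001110111001011001010010111 ; hops seen [H0,H3] ; pick H3
  add 221.15.99.238/32 -> H4 at depth 32
  add 3.250.127.0/25 -> H5 at depth 25
  Q 73.0.204.83: descend 01001001 ; hops seen [H0] ; pick H0
  del 221.15.99.238/32 (clear depth 32)
  Q 73.220.178.151: descend 01001001110111001011001010010111 ; hops seen [H0,H3] ; pick H3
  Q 64.50.85.32: descend 0100000000110010010101010010 ; hops seen [H6,H3] ; pick H3
  Q 64.50.80.8: descend 010000000011001001010 ; hops seen [H6] ; pick H6
  add 3.250.0.0/16 -> H0 at depth 16
  add 64.0.0.0/8 -> H1 at depth 8
  del 73.0.0.0/8 (clear depth 8)
  Q 218.225.151.0: descend 11011 ; hops seen [∅] ; pick no-route
  add 3.250.127.64/27 -> H4 at depth 27
  add 64.50.0.0/16 -> H0 at depth 16
  Q 3.250.127.64: descend 000000111111101001111111010 ; hops seen [H0,H5,H4] ; pick H4
  add 221.0.0.0/12 -> H0 at depth 12
  add 3.250.112.0/20 -> H5 at depth 20
  add 208.0.0.0/4 -> H6 at depth 4
  add 64.0.0.0/5 -> H6 at depth 5
  add 3.250.127.0/24 -> H1 at depth 24
  add 73.220.0.0/16 -> H1 at depth 16

== LOOKUPS ==
["H3","H3","H0","H3","H3","H6","no-route","H4"]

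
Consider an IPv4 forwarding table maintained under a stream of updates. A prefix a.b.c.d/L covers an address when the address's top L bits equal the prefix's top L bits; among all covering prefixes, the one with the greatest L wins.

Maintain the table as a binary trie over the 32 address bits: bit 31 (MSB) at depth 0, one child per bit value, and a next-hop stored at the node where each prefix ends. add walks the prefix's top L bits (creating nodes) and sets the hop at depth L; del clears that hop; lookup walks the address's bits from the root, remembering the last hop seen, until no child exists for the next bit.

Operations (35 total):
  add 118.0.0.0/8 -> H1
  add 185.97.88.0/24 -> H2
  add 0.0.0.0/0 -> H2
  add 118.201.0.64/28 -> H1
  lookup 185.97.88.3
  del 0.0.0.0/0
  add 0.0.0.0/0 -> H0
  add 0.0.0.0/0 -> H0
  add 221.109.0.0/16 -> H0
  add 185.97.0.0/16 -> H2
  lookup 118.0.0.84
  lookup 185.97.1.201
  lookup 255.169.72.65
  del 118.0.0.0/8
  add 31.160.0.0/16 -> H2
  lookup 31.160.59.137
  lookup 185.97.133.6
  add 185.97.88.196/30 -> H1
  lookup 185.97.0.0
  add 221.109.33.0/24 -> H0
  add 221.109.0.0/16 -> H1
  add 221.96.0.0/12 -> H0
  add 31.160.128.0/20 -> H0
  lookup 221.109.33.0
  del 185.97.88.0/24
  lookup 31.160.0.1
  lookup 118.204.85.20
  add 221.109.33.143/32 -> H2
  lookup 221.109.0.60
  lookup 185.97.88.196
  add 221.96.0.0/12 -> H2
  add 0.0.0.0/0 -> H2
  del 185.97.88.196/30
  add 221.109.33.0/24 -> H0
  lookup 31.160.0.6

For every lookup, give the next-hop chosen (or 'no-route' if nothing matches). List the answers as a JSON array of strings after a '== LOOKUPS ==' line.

Apply in order:
  + 118.0.0.0/8 (H1) depth=8
  + 185.97.88.0/24 (H2) depth=24
  + 0.0.0.0/0 (H2) depth=0
  + 118.201.0.64/28 (H1) depth=28
  ? 185.97.88.3  path d0:H2→d1:-→d2:-→d3:-→d4:-→d5:-→d6:-→d7:-→d8:-→d9:-→d10:-→d11:-→d12:-→d13:-→d14:-→d15:-→d16:-→d17:-→d18:-→d19:-→d20:-→d21:-→d22:-→d23:-→d24:H2  best=H2
  - 0.0.0.0/0 clear@0
  + 0.0.0.0/0 (H0) depth=0
  + 0.0.0.0/0 (H0) depth=0
  + 221.109.0.0/16 (H0) depth=16
  + 185.97.0.0/16 (H2) depth=16
  ? 118.0.0.84  path d0:H0→d1:-→d2:-→d3:-→d4:-→d5:-→d6:-→d7:-→d8:H1  best=H1
  ? 185.97.1.201  path d0:H0→d1:-→d2:-→d3:-→d4:-→d5:-→d6:-→d7:-→d8:-→d9:-→d10:-→d11:-→d12:-→d13:-→d14:-→d15:-→d16:H2→d17:-  best=H2
  ? 255.169.72.65  path d0:H0→d1:-→d2:-  best=H0
  - 118.0.0.0/8 clear@8
  + 31.160.0.0/16 (H2) depth=16
  ? 31.160.59.137  path d0:H0→d1:-→d2:-→d3:-→d4:-→d5:-→d6:-→d7:-→d8:-→d9:-→d10:-→d11:-→d12:-→d13:-→d14:-→d15:-→d16:H2  best=H2
  ? 185.97.133.6  path d0:H0→d1:-→d2:-→d3:-→d4:-→d5:-→d6:-→d7:-→d8:-→d9:-→d10:-→d11:-→d12:-→d13:-→d14:-→d15:-→d16:H2  best=H2
  + 185.97.88.196/30 (H1) depth=30
  ? 185.97.0.0  path d0:H0→d1:-→d2:-→d3:-→d4:-→d5:-→d6:-→d7:-→d8:-→d9:-→d10:-→d11:-→d12:-→d13:-→d14:-→d15:-→d16:H2→d17:-  best=H2
  + 221.109.33.0/24 (H0) depth=24
  + 221.109.0.0/16 (H1) depth=16
  + 221.96.0.0/12 (H0) depth=12
  + 31.160.128.0/20 (H0) depth=20
  ? 221.109.33.0  path d0:H0→d1:-→d2:-→d3:-→d4:-→d5:-→d6:-→d7:-→d8:-→d9:-→d10:-→d11:-→d12:H0→d13:-→d14:-→d15:-→d16:H1→d17:-→d18:-→d19:-→d20:-→d21:-→d22:-→d23:-→d24:H0  best=H0
  - 185.97.88.0/24 clear@24
  ? 31.160.0.1  path d0:H0→d1:-→d2:-→d3:-→d4:-→d5:-→d6:-→d7:-→d8:-→d9:-→d10:-→d11:-→d12:-→d13:-→d14:-→d15:-→d16:H2  best=H2
  ? 118.204.85.20  path d0:H0→d1:-→d2:-→d3:-→d4:-→d5:-→d6:-→d7:-→d8:-→d9:-→d10:-→d11:-→d12:-→d13:-  best=H0
  + 221.109.33.143/32 (H2) depth=32
  ? 221.109.0.60  path d0:H0→d1:-→d2:-→d3:-→d4:-→d5:-→d6:-→d7:-→d8:-→d9:-→d10:-→d11:-→d12:H0→d13:-→d14:-→d15:-→d16:H1→d17:-→d18:-  best=H1
  ? 185.97.88.196  path d0:H0→d1:-→d2:-→d3:-→d4:-→d5:-→d6:-→d7:-→d8:-→d9:-→d10:-→d11:-→d12:-→d13:-→d14:-→d15:-→d16:H2→d17:-→d18:-→d19:-→d20:-→d21:-→d22:-→d23:-→d24:-→d25:-→d26:-→d27:-→d28:-→d29:-→d30:H1  best=H1
  + 221.96.0.0/12 (H2) depth=12
  + 0.0.0.0/0 (H2) depth=0
  - 185.97.88.196/30 clear@30
  + 221.109.33.0/24 (H0) depth=24
  ? 31.160.0.6  path d0:H2→d1:-→d2:-→d3:-→d4:-→d5:-→d6:-→d7:-→d8:-→d9:-→d10:-→d11:-→d12:-→d13:-→d14:-→d15:-→d16:H2  best=H2

== LOOKUPS ==
["H2","H1","H2","H0","H2","H2","H2","H0","H2","H0","H1","H1","H2"]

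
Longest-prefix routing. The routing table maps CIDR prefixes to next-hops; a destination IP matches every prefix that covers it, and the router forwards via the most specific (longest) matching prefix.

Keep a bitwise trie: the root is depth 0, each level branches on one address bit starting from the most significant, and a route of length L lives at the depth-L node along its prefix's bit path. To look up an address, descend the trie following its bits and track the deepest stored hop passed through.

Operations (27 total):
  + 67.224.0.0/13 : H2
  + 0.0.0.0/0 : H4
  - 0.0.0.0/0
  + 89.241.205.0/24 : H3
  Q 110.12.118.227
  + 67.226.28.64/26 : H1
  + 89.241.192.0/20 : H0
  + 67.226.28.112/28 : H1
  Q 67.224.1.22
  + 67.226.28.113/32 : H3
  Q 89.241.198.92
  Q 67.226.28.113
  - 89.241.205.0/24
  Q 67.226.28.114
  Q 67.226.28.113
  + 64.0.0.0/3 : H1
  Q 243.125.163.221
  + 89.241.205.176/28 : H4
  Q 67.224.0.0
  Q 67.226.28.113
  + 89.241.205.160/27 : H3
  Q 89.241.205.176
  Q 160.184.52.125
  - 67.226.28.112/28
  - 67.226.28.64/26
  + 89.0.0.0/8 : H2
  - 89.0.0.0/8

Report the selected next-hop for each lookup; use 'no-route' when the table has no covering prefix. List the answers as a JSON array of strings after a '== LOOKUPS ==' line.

Apply in order:
  add 67.224.0.0/13 -> H2 at depth 13
  add 0.0.0.0/0 -> H4 at depth 0
  - 0.0.0.0/0 clear@0
  add 89.241.205.0/24 -> H3 at depth 24
  lookup 110.12.118.227: bits 01 walk d0:-→d1:-→d2:- -> no-route
  add 67.226.28.64/26 -> H1 at depth 26
  add 89.241.192.0/20 -> H0 at depth 20
  add 67.226.28.112/28 -> H1 at depth 28
  lookup 67.224.1.22: bits 01000011111000 walk d0:-→d1:-→d2:-→d3:-→d4:-→d5:-→d6:-→d7:-→d8:-→d9:-→d10:-→d11:-→d12:-→d13:H2→d14:- -> H2
  add 67.226.28.113/32 -> H3 at depth 32
  lookup 89.241.198.92: bits 01011001111100011100 walk d0:-→d1:-→d2:-→d3:-→d4:-→d5:-→d6:-→d7:-→d8:-→d9:-→d10:-→d11:-→d12:-→d13:-→d14:-→d15:-→d16:-→d17:-→d18:-→d19:-→d20:H0 -> H0
  lookup 67.226.28.113: bits 01000011111000100001110001110001 walk d0:-→d1:-→d2:-→d3:-→d4:-→d5:-→d6:-→d7:-→d8:-→d9:-→d10:-→d11:-→d12:-→d13:H2→d14:-→d15:-→d16:-→d17:-→d18:-→d19:-→d20:-→d21:-→d22:-→d23:-→d24:-→d25:-→d26:H1→d27:-→d28:H1→d29:-→d30:-→d31:-→d32:H3 -> H3
  - 89.241.205.0/24 clear@24
  lookup 67.226.28.114: bits 010000111110001000011100011100 walk d0:-→d1:-→d2:-→d3:-→d4:-→d5:-→d6:-→d7:-→d8:-→d9:-→d10:-→d11:-→d12:-→d13:H2→d14:-→d15:-→d16:-→d17:-→d18:-→d19:-→d20:-→d21:-→d22:-→d23:-→d24:-→d25:-→d26:H1→d27:-→d28:H1→d29:-→d30:- -> H1
  lookup 67.226.28.113: bits 01000011111000100001110001110001 walk d0:-→d1:-→d2:-→d3:-→d4:-→d5:-→d6:-→d7:-→d8:-→d9:-→d10:-→d11:-→d12:-→d13:H2→d14:-→d15:-→d16:-→d17:-→d18:-→d19:-→d20:-→d21:-→d22:-→d23:-→d24:-→d25:-→d26:H1→d27:-→d28:H1→d29:-→d30:-→d31:-→d32:H3 -> H3
  add 64.0.0.0/3 -> H1 at depth 3
  lookup 243.125.163.221: bits ε walk d0:- -> no-route
  add 89.241.205.176/28 -> H4 at depth 28
  lookup 67.224.0.0: bits 01000011111000 walk d0:-→d1:-→d2:-→d3:H1→d4:-→d5:-→d6:-→d7:-→d8:-→d9:-→d10:-→d11:-→d12:-→d13:H2→d14:- -> H2
  lookup 67.226.28.113: bits 01000011111000100001110001110001 walk d0:-→d1:-→d2:-→d3:H1→d4:-→d5:-→d6:-→d7:-→d8:-→d9:-→d10:-→d11:-→d12:-→d13:H2→d14:-→d15:-→d16:-→d17:-→d18:-→d19:-→d20:-→d21:-→d22:-→d23:-→d24:-→d25:-→d26:H1→d27:-→d28:H1→d29:-→d30:-→d31:-→d32:H3 -> H3
  add 89.241.205.160/27 -> H3 at depth 27
  lookup 89.241.205.176: bits 0101100111110001110011011011 walk d0:-→d1:-→d2:-→d3:H1→d4:-→d5:-→d6:-→d7:-→d8:-→d9:-→d10:-→d11:-→d12:-→d13:-→d14:-→d15:-→d16:-→d17:-→d18:-→d19:-→d20:H0→d21:-→d22:-→d23:-→d24:-→d25:-→d26:-→d27:H3→d28:H4 -> H4
  lookup 160.184.52.125: bits ε walk d0:- -> no-route
  - 67.226.28.112/28 clear@28
  - 67.226.28.64/26 clear@26
  add 89.0.0.0/8 -> H2 at depth 8
  - 89.0.0.0/8 clear@8

== LOOKUPS ==
["no-route","H2","H0","H3","H1","H3","no-route","H2","H3","H4","no-route"]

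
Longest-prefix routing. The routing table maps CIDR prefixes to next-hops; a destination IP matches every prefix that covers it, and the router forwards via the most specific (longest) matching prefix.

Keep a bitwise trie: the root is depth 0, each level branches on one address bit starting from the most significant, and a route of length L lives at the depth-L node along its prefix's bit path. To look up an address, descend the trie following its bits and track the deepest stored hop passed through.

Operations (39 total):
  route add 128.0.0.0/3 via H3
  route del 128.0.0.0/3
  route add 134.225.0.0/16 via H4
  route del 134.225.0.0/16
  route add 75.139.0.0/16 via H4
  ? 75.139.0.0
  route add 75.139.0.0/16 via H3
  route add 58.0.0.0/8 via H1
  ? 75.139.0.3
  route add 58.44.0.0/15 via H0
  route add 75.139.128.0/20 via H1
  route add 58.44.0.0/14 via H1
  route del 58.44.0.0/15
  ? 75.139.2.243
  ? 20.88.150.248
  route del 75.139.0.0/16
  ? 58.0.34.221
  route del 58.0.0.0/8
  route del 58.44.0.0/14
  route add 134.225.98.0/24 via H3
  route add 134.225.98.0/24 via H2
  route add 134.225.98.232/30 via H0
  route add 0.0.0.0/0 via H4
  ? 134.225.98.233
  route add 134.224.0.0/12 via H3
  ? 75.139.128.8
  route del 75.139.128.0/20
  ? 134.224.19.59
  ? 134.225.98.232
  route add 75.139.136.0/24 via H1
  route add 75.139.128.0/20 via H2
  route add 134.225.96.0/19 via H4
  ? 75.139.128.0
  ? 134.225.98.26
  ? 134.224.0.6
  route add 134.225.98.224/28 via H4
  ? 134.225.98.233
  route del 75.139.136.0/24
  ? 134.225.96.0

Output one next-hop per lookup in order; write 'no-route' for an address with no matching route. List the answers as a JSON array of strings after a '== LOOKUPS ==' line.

Trace:
  + 128.0.0.0/3 (H3) depth=3
  - 128.0.0.0/3 clear@3
  + 134.225.0.0/16 (H4) depth=16
  - 134.225.0.0/16 clear@16
  + 75.139.0.0/16 (H4) depth=16
  Q 75.139.0.0: descend 0100101110001011 ; hops seen [H4] ; pick H4
  + 75.139.0.0/16 (H3) depth=16
  + 58.0.0.0/8 (H1) depth=8
  Q 75.139.0.3: descend 0100101110001011 ; hops seen [H3] ; pick H3
  + 58.44.0.0/15 (H0) depth=15
  + 75.139.128.0/20 (H1) depth=20
  + 58.44.0.0/14 (H1) depth=14
  - 58.44.0.0/15 clear@15
  Q 75.139.2.243: descend 0100101110001011 ; hops seen [H3] ; pick H3
  Q 20.88.150.248: descend 00 ; hops seen [∅] ; pick no-route
  - 75.139.0.0/16 clear@16
  Q 58.0.34.221: descend 0011101000 ; hops seen [H1] ; pick H1
  - 58.0.0.0/8 clear@8
  - 58.44.0.0/14 clear@14
  + 134.225.98.0/24 (H3) depth=24
  + 134.225.98.0/24 (H2) depth=24
  + 134.225.98.232/30 (H0) depth=30
  + 0.0.0.0/0 (H4) depth=0
  Q 134.225.98.233: descend 100001101110000101100010111010 ; hops seen [H4,H2,H0] ; pick H0
  + 134.224.0.0/12 (H3) depth=12
  Q 75.139.128.8: descend 01001011100010111000 ; hops seen [H4,H1] ; pick H1
  - 75.139.128.0/20 clear@20
  Q 134.224.19.59: descend 100001101110000 ; hops seen [H4,H3] ; pick H3
  Q 134.225.98.232: descend 100001101110000101100010111010 ; hops seen [H4,H3,H2,H0] ; pick H0
  + 75.139.136.0/24 (H1) depth=24
  + 75.139.128.0/20 (H2) depth=20
  + 134.225.96.0/19 (H4) depth=19
  Q 75.139.128.0: descend 01001011100010111000 ; hops seen [H4,H2] ; pick H2
  Q 134.225.98.26: descend 100001101110000101100010 ; hops seen [H4,H3,H4,H2] ; pick H2
  Q 134.224.0.6: descend 100001101110000 ; hops seen [H4,H3] ; pick H3
  + 134.225.98.224/28 (H4) depth=28
  Q 134.225.98.233: descend 100001101110000101100010111010 ; hops seen [H4,H3,H4,H2,H4,H0] ; pick H0
  - 75.139.136.0/24 clear@24
  Q 134.225.96.0: descend 1000011011100001011000 ; hops seen [H4,H3,H4] ; pick H4

== LOOKUPS ==
["H4","H3","H3","no-route","H1","H0","H1","H3","H0","H2","H2","H3","H0","H4"]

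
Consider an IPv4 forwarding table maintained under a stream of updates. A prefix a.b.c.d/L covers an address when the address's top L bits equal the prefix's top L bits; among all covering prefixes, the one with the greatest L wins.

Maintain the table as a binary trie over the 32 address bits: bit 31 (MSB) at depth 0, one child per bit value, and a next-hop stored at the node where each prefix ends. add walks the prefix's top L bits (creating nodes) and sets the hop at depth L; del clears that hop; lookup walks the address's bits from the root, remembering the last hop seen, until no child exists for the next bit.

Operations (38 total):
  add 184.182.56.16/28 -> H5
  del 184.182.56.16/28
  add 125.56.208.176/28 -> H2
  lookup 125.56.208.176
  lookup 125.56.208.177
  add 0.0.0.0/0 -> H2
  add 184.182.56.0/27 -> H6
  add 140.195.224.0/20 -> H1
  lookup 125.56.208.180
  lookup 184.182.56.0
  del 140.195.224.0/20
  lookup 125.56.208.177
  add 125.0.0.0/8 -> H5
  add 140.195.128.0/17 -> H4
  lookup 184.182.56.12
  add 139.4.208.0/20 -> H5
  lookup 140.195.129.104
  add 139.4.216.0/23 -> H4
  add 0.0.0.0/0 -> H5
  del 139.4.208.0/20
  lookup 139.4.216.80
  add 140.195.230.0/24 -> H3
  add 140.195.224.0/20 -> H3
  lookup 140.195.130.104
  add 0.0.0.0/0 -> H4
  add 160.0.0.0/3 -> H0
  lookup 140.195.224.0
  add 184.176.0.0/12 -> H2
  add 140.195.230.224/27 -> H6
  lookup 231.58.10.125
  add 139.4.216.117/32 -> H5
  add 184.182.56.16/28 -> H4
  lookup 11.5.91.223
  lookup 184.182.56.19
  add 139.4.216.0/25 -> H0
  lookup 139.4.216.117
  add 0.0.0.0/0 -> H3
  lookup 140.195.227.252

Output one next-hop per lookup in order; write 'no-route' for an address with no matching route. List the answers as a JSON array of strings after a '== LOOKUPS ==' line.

Apply in order:
  add 184.182.56.16/28 -> H5 at depth 28
  del 184.182.56.16/28 (clear depth 28)
  add 125.56.208.176/28 -> H2 at depth 28
  lookup 125.56.208.176: bits 0111110100111000110100001011 walk d0:-→d1:-→d2:-→d3:-→d4:-→d5:-→d6:-→d7:-→d8:-→d9:-→d10:-→d11:-→d12:-→d13:-→d14:-→d15:-→d16:-→d17:-→d18:-→d19:-→d20:-→d21:-→d22:-→d23:-→d24:-→d25:-→d26:-→d27:-→d28:H2 -> H2
  lookup 125.56.208.177: bits 0111110100111000110100001011 walk d0:-→d1:-→d2:-→d3:-→d4:-→d5:-→d6:-→d7:-→d8:-→d9:-→d10:-→d11:-→d12:-→d13:-→d14:-→d15:-→d16:-→d17:-→d18:-→d19:-→d20:-→d21:-→d22:-→d23:-→d24:-→d25:-→d26:-→d27:-→d28:H2 -> H2
  add 0.0.0.0/0 -> H2 at depth 0
  add 184.182.56.0/27 -> H6 at depth 27
  add 140.195.224.0/20 -> H1 at depth 20
  lookup 125.56.208.180: bits 0111110100111000110100001011 walk d0:H2→d1:-→d2:-→d3:-→d4:-→d5:-→d6:-→d7:-→d8:-→d9:-→d10:-→d11:-→d12:-→d13:-→d14:-→d15:-→d16:-→d17:-→d18:-→d19:-→d20:-→d21:-→d22:-→d23:-→d24:-→d25:-→d26:-→d27:-→d28:H2 -> H2
  lookup 184.182.56.0: bits 101110001011011000111000000 walk d0:H2→d1:-→d2:-→d3:-→d4:-→d5:-→d6:-→d7:-→d8:-→d9:-→d10:-→d11:-→d12:-→d13:-→d14:-→d15:-→d16:-→d17:-→d18:-→d19:-→d20:-→d21:-→d22:-→d23:-→d24:-→d25:-→d26:-→d27:H6 -> H6
  del 140.195.224.0/20 (clear depth 20)
  lookup 125.56.208.177: bits 0111110100111000110100001011 walk d0:H2→d1:-→d2:-→d3:-→d4:-→d5:-→d6:-→d7:-→d8:-→d9:-→d10:-→d11:-→d12:-→d13:-→d14:-→d15:-→d16:-→d17:-→d18:-→d19:-→d20:-→d21:-→d22:-→d23:-→d24:-→d25:-→d26:-→d27:-→d28:H2 -> H2
  add 125.0.0.0/8 -> H5 at depth 8
  add 140.195.128.0/17 -> H4 at depth 17
  lookup 184.182.56.12: bits 101110001011011000111000000 walk d0:H2→d1:-→d2:-→d3:-→d4:-→d5:-→d6:-→d7:-→d8:-→d9:-→d10:-→d11:-→d12:-→d13:-→d14:-→d15:-→d16:-→d17:-→d18:-→d19:-→d20:-→d21:-→d22:-→d23:-→d24:-→d25:-→d26:-→d27:H6 -> H6
  add 139.4.208.0/20 -> H5 at depth 20
  lookup 140.195.129.104: bits 10001100110000111 walk d0:H2→d1:-→d2:-→d3:-→d4:-→d5:-→d6:-→d7:-→d8:-→d9:-→d10:-→d11:-→d12:-→d13:-→d14:-→d15:-→d16:-→d17:H4 -> H4
  add 139.4.216.0/23 -> H4 at depth 23
  add 0.0.0.0/0 -> H5 at depth 0
  del 139.4.208.0/20 (clear depth 20)
  lookup 139.4.216.80: bits 10001011000001001101100 walk d0:H5→d1:-→d2:-→d3:-→d4:-→d5:-→d6:-→d7:-→d8:-→d9:-→d10:-→d11:-→d12:-→d13:-→d14:-→d15:-→d16:-→d17:-→d18:-→d19:-→d20:-→d21:-→d22:-→d23:H4 -> H4
  add 140.195.230.0/24 -> H3 at depth 24
  add 140.195.224.0/20 -> H3 at depth 20
  lookup 140.195.130.104: bits 10001100110000111 walk d0:H5→d1:-→d2:-→d3:-→d4:-→d5:-→d6:-→d7:-→d8:-→d9:-→d10:-→d11:-→d12:-→d13:-→d14:-→d15:-→d16:-→d17:H4 -> H4
  add 0.0.0.0/0 -> H4 at depth 0
  add 160.0.0.0/3 -> H0 at depth 3
  lookup 140.195.224.0: bits 100011001100001111100 walk d0:H4→d1:-→d2:-→d3:-→d4:-→d5:-→d6:-→d7:-→d8:-→d9:-→d10:-→d11:-→d12:-→d13:-→d14:-→d15:-→d16:-→d17:H4→d18:-→d19:-→d20:H3→d21:- -> H3
  add 184.176.0.0/12 -> H2 at depth 12
  add 140.195.230.224/27 -> H6 at depth 27
  lookup 231.58.10.125: bits 1 walk d0:H4→d1:- -> H4
  add 139.4.216.117/32 -> H5 at depth 32
  add 184.182.56.16/28 -> H4 at depth 28
  lookup 11.5.91.223: bits 0 walk d0:H4→d1:- -> H4
  lookup 184.182.56.19: bits 1011100010110110001110000001 walk d0:H4→d1:-→d2:-→d3:H0→d4:-→d5:-→d6:-→d7:-→d8:-→d9:-→d10:-→d11:-→d12:H2→d13:-→d14:-→d15:-→d16:-→d17:-→d18:-→d19:-→d20:-→d21:-→d22:-→d23:-→d24:-→d25:-→d26:-→d27:H6→d28:H4 -> H4
  add 139.4.216.0/25 -> H0 at depth 25
  lookup 139.4.216.117: bits 10001011000001001101100001110101 walk d0:H4→d1:-→d2:-→d3:-→d4:-→d5:-→d6:-→d7:-→d8:-→d9:-→d10:-→d11:-→d12:-→d13:-→d14:-→d15:-→d16:-→d17:-→d18:-→d19:-→d20:-→d21:-→d22:-→d23:H4→d24:-→d25:H0→d26:-→d27:-→d28:-→d29:-→d30:-→d31:-→d32:H5 -> H5
  add 0.0.0.0/0 -> H3 at depth 0
  lookup 140.195.227.252: bits 100011001100001111100 walk d0:H3→d1:-→d2:-→d3:-→d4:-→d5:-→d6:-→d7:-→d8:-→d9:-→d10:-→d11:-→d12:-→d13:-→d14:-→d15:-→d16:-→d17:H4→d18:-→d19:-→d20:H3→d21:- -> H3

== LOOKUPS ==
["H2","H2","H2","H6","H2","H6","H4","H4","H4","H3","H4","H4","H4","H5","H3"]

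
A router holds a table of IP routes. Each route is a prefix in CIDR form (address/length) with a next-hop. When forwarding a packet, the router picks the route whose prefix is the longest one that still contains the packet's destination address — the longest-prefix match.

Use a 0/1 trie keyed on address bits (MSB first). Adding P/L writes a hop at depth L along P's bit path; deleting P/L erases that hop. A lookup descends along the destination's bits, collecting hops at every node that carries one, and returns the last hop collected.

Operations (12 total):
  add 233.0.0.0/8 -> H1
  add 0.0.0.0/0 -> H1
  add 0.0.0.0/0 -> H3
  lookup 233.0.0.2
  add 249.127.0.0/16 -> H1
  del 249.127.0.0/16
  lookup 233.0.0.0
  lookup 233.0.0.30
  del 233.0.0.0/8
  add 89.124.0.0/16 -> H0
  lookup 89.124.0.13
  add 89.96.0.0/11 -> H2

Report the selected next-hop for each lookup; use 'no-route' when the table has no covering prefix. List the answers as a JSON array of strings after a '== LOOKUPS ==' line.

Process each operation:
  + 233.0.0.0/8 (H1) depth=8
  + 0.0.0.0/0 (H1) depth=0
  + 0.0.0.0/0 (H3) depth=0
  ? 233.0.0.2  path d0:H3→d1:-→d2:-→d3:-→d4:-→d5:-→d6:-→d7:-→d8:H1  best=H1
  + 249.127.0.0/16 (H1) depth=16
  del 249.127.0.0/16 (clear depth 16)
  ? 233.0.0.0  path d0:H3→d1:-→d2:-→d3:-→d4:-→d5:-→d6:-→d7:-→d8:H1  best=H1
  ? 233.0.0.30  path d0:H3→d1:-→d2:-→d3:-→d4:-→d5:-→d6:-→d7:-→d8:H1  best=H1
  del 233.0.0.0/8 (clear depth 8)
  + 89.124.0.0/16 (H0) depth=16
  ? 89.124.0.13  path d0:H3→d1:-→d2:-→d3:-→d4:-→d5:-→d6:-→d7:-→d8:-→d9:-→d10:-→d11:-→d12:-→d13:-→d14:-→d15:-→d16:H0  best=H0
  + 89.96.0.0/11 (H2) depth=11

== LOOKUPS ==
["H1","H1","H1","H0"]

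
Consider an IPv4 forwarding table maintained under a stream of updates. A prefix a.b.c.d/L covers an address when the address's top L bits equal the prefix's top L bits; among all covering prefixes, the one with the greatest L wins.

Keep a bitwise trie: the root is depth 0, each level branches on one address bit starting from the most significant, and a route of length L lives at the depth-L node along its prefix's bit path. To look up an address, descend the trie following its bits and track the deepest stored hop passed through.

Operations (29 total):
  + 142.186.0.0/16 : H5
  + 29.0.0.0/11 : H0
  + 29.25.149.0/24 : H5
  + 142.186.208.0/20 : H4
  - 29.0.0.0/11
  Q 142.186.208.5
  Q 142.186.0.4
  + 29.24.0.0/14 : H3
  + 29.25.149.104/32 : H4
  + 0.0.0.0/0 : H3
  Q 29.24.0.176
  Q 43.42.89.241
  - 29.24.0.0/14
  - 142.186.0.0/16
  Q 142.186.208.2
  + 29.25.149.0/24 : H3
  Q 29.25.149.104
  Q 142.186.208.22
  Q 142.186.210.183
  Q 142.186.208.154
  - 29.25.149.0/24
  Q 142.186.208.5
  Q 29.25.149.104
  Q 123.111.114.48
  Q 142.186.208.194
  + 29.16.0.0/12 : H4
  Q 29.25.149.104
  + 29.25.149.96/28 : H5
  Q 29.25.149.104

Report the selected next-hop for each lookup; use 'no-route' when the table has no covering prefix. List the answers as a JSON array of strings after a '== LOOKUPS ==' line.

Process each operation:
  add 142.186.0.0/16 -> H5 at depth 16
  add 29.0.0.0/11 -> H0 at depth 11
  add 29.25.149.0/24 -> H5 at depth 24
  add 142.186.208.0/20 -> H4 at depth 20
  del 29.0.0.0/11 (clear depth 11)
  lookup 142.186.208.5: bits 10001110101110101101 walk d0:-→d1:-→d2:-→d3:-→d4:-→d5:-→d6:-→d7:-→d8:-→d9:-→d10:-→d11:-→d12:-→d13:-→d14:-→d15:-→d16:H5→d17:-→d18:-→d19:-→d20:H4 -> H4
  lookup 142.186.0.4: bits 1000111010111010 walk d0:-→d1:-→d2:-→d3:-→d4:-→d5:-→d6:-→d7:-→d8:-→d9:-→d10:-→d11:-→d12:-→d13:-→d14:-→d15:-→d16:H5 -> H5
  add 29.24.0.0/14 -> H3 at depth 14
  add 29.25.149.104/32 -> H4 at depth 32
  add 0.0.0.0/0 -> H3 at depth 0
  lookup 29.24.0.176: bits 000111010001100 walk d0:H3→d1:-→d2:-→d3:-→d4:-→d5:-→d6:-→d7:-→d8:-→d9:-→d10:-→d11:-→d12:-→d13:-→d14:H3→d15:- -> H3
  lookup 43.42.89.241: bits 00 walk d0:H3→d1:-→d2:- -> H3
  del 29.24.0.0/14 (clear depth 14)
  del 142.186.0.0/16 (clear depth 16)
  lookup 142.186.208.2: bits 10001110101110101101 walk d0:H3→d1:-→d2:-→d3:-→d4:-→d5:-→d6:-→d7:-→d8:-→d9:-→d10:-→d11:-→d12:-→d13:-→d14:-→d15:-→d16:-→d17:-→d18:-→d19:-→d20:H4 -> H4
  add 29.25.149.0/24 -> H3 at depth 24
  lookup 29.25.149.104: bits 00011101000110011001010101101000 walk d0:H3→d1:-→d2:-→d3:-→d4:-→d5:-→d6:-→d7:-→d8:-→d9:-→d10:-→d11:-→d12:-→d13:-→d14:-→d15:-→d16:-→d17:-→d18:-→d19:-→d20:-→d21:-→d22:-→d23:-→d24:H3→d25:-→d26:-→d27:-→d28:-→d29:-→d30:-→d31:-→d32:H4 -> H4
  lookup 142.186.208.22: bits 10001110101110101101 walk d0:H3→d1:-→d2:-→d3:-→d4:-→d5:-→d6:-→d7:-→d8:-→d9:-→d10:-→d11:-→d12:-→d13:-→d14:-→d15:-→d16:-→d17:-→d18:-→d19:-→d20:H4 -> H4
  lookup 142.186.210.183: bits 10001110101110101101 walk d0:H3→d1:-→d2:-→d3:-→d4:-→d5:-→d6:-→d7:-→d8:-→d9:-→d10:-→d11:-→d12:-→d13:-→d14:-→d15:-→d16:-→d17:-→d18:-→d19:-→d20:H4 -> H4
  lookup 142.186.208.154: bits 10001110101110101101 walk d0:H3→d1:-→d2:-→d3:-→d4:-→d5:-→d6:-→d7:-→d8:-→d9:-→d10:-→d11:-→d12:-→d13:-→d14:-→d15:-→d16:-→d17:-→d18:-→d19:-→d20:H4 -> H4
  del 29.25.149.0/24 (clear depth 24)
  lookup 142.186.208.5: bits 10001110101110101101 walk d0:H3→d1:-→d2:-→d3:-→d4:-→d5:-→d6:-→d7:-→d8:-→d9:-→d10:-→d11:-→d12:-→d13:-→d14:-→d15:-→d16:-→d17:-→d18:-→d19:-→d20:H4 -> H4
  lookup 29.25.149.104: bits 00011101000110011001010101101000 walk d0:H3→d1:-→d2:-→d3:-→d4:-→d5:-→d6:-→d7:-→d8:-→d9:-→d10:-→d11:-→d12:-→d13:-→d14:-→d15:-→d16:-→d17:-→d18:-→d19:-→d20:-→d21:-→d22:-→d23:-→d24:-→d25:-→d26:-→d27:-→d28:-→d29:-→d30:-→d31:-→d32:H4 -> H4
  lookup 123.111.114.48: bits 0 walk d0:H3→d1:- -> H3
  lookup 142.186.208.194: bits 10001110101110101101 walk d0:H3→d1:-→d2:-→d3:-→d4:-→d5:-→d6:-→d7:-→d8:-→d9:-→d10:-→d11:-→d12:-→d13:-→d14:-→d15:-→d16:-→d17:-→d18:-→d19:-→d20:H4 -> H4
  add 29.16.0.0/12 -> H4 at depth 12
  lookup 29.25.149.104: bits 00011101000110011001010101101000 walk d0:H3→d1:-→d2:-→d3:-→d4:-→d5:-→d6:-→d7:-→d8:-→d9:-→d10:-→d11:-→d12:H4→d13:-→d14:-→d15:-→d16:-→d17:-→d18:-→d19:-→d20:-→d21:-→d22:-→d23:-→d24:-→d25:-→d26:-→d27:-→d28:-→d29:-→d30:-→d31:-→d32:H4 -> H4
  add 29.25.149.96/28 -> H5 at depth 28
  lookup 29.25.149.104: bits 00011101000110011001010101101000 walk d0:H3→d1:-→d2:-→d3:-→d4:-→d5:-→d6:-→d7:-→d8:-→d9:-→d10:-→d11:-→d12:H4→d13:-→d14:-→d15:-→d16:-→d17:-→d18:-→d19:-→d20:-→d21:-→d22:-→d23:-→d24:-→d25:-→d26:-→d27:-→d28:H5→d29:-→d30:-→d31:-→d32:H4 -> H4

== LOOKUPS ==
["H4","H5","H3","H3","H4","H4","H4","H4","H4","H4","H4","H3","H4","H4","H4"]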